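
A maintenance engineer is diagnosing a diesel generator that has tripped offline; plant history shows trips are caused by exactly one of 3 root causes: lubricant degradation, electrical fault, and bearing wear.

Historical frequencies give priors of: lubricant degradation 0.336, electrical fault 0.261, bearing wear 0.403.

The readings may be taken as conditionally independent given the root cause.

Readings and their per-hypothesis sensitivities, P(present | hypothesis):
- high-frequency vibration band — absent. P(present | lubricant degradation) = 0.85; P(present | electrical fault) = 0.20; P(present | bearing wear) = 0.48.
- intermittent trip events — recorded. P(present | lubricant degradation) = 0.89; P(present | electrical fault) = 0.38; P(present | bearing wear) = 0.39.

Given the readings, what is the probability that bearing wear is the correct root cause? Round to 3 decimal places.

0.397

For each hypothesis, the unnormalized posterior weight is prior × product of the reading likelihoods (using 1 − P(present | H) for each absent reading):
  lubricant degradation: 0.336 × (1 − 0.85) × 0.89 = 0.044856
  electrical fault: 0.261 × (1 − 0.20) × 0.38 = 0.079344
  bearing wear: 0.403 × (1 − 0.48) × 0.39 = 0.081728
Normalizing constant Z = 0.044856 + 0.079344 + 0.081728 = 0.20593.
P(bearing wear | evidence) = 0.081728 / 0.20593 ≈ 0.397.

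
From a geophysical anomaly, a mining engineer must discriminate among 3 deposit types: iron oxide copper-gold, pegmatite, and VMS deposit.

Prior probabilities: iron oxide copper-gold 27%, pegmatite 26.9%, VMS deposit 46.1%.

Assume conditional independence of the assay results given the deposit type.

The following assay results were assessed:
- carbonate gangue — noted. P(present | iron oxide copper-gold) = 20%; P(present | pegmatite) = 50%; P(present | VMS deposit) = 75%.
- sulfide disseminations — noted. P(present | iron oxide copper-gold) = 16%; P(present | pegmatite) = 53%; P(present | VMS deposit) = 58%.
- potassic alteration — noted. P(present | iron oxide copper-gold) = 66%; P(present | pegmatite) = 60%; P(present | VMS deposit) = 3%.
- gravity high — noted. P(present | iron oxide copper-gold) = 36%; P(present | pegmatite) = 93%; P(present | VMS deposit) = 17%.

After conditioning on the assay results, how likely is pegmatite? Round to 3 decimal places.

For each hypothesis, the unnormalized posterior weight is prior × product of the assay result likelihoods:
  iron oxide copper-gold: 0.270 × 0.20 × 0.16 × 0.66 × 0.36 = 0.0020529
  pegmatite: 0.269 × 0.50 × 0.53 × 0.60 × 0.93 = 0.039777
  VMS deposit: 0.461 × 0.75 × 0.58 × 0.03 × 0.17 = 0.0010227
Normalizing constant Z = 0.0020529 + 0.039777 + 0.0010227 = 0.042853.
P(pegmatite | evidence) = 0.039777 / 0.042853 ≈ 0.928.

0.928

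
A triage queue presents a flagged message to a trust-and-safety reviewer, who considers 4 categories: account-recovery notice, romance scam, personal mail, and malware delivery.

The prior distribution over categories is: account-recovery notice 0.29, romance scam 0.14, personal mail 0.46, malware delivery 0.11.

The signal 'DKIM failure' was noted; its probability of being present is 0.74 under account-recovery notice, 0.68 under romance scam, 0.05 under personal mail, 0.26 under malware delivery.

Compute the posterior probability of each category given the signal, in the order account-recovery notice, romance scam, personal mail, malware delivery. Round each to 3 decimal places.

By Bayes' rule, the unnormalized weight for each hypothesis is prior × likelihood:
  account-recovery notice: 0.29 × 0.74 = 0.2146
  romance scam: 0.14 × 0.68 = 0.0952
  personal mail: 0.46 × 0.05 = 0.023
  malware delivery: 0.11 × 0.26 = 0.0286
Normalizing constant Z = 0.2146 + 0.0952 + 0.023 + 0.0286 = 0.3614.
P(account-recovery notice | evidence) = 0.2146 / 0.3614 ≈ 0.594
P(romance scam | evidence) = 0.0952 / 0.3614 ≈ 0.263
P(personal mail | evidence) = 0.023 / 0.3614 ≈ 0.064
P(malware delivery | evidence) = 0.0286 / 0.3614 ≈ 0.079

0.594, 0.263, 0.064, 0.079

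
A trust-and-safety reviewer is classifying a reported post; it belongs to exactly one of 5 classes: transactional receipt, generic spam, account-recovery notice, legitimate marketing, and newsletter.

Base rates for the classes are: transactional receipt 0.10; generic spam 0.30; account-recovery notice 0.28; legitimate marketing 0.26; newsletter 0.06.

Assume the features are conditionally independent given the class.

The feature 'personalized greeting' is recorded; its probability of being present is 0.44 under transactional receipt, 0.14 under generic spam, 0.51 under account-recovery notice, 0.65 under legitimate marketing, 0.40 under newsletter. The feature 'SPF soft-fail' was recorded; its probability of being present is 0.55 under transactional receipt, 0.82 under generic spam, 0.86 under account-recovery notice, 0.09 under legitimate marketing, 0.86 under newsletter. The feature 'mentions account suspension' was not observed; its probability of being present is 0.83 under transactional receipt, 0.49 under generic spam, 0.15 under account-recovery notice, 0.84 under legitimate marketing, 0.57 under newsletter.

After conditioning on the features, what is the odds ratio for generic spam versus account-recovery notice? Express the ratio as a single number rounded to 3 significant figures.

0.168

Unnormalized posterior weight (prior times the feature likelihoods) for each of the two hypotheses (using 1 − P(present | H) for each absent feature):
  generic spam: 0.30 × 0.14 × 0.82 × (1 − 0.49) = 0.017564
  account-recovery notice: 0.28 × 0.51 × 0.86 × (1 − 0.15) = 0.10439
Posterior odds = 0.017564 / 0.10439 ≈ 0.168.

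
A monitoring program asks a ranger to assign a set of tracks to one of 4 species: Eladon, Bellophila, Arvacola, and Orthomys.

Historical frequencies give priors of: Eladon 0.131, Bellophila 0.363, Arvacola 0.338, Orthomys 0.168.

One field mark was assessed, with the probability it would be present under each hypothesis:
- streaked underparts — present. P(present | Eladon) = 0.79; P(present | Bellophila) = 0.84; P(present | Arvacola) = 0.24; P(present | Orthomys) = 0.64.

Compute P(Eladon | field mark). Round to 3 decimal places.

0.173

Multiply each prior by the likelihood of the field mark:
  Eladon: 0.131 × 0.79 = 0.10349
  Bellophila: 0.363 × 0.84 = 0.30492
  Arvacola: 0.338 × 0.24 = 0.08112
  Orthomys: 0.168 × 0.64 = 0.10752
Normalizing constant Z = 0.10349 + 0.30492 + 0.08112 + 0.10752 = 0.59705.
P(Eladon | evidence) = 0.10349 / 0.59705 ≈ 0.173.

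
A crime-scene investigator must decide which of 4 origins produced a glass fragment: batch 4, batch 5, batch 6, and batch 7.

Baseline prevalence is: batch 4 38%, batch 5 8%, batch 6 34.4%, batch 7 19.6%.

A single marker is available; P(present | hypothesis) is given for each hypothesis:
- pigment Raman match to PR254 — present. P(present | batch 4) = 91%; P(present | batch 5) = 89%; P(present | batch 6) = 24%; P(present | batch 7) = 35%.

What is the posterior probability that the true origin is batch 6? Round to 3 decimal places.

0.145

For each hypothesis, the unnormalized posterior weight is prior × likelihood:
  batch 4: 0.380 × 0.91 = 0.3458
  batch 5: 0.080 × 0.89 = 0.0712
  batch 6: 0.344 × 0.24 = 0.08256
  batch 7: 0.196 × 0.35 = 0.0686
Normalizing constant Z = 0.3458 + 0.0712 + 0.08256 + 0.0686 = 0.56816.
P(batch 6 | evidence) = 0.08256 / 0.56816 ≈ 0.145.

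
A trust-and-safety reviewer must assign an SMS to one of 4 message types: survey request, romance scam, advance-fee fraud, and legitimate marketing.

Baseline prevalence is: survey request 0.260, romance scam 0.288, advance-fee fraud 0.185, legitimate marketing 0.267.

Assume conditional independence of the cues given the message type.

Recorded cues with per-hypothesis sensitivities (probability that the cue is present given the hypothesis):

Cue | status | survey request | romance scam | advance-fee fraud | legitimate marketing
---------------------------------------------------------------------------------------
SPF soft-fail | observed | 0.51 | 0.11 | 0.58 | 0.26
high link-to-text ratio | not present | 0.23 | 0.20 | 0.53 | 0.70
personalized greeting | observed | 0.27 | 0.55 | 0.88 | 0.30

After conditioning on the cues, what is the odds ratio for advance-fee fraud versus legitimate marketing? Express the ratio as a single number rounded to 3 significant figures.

Posterior odds equal prior odds times the likelihood ratio; only the two competing hypotheses matter (using 1 − P(present | H) for each absent cue).
  advance-fee fraud: 0.185 × 0.58 × (1 − 0.53) × 0.88 = 0.044379
  legitimate marketing: 0.267 × 0.26 × (1 − 0.70) × 0.30 = 0.0062478
Odds(advance-fee fraud : legitimate marketing) = 0.044379 / 0.0062478 ≈ 7.10.

7.10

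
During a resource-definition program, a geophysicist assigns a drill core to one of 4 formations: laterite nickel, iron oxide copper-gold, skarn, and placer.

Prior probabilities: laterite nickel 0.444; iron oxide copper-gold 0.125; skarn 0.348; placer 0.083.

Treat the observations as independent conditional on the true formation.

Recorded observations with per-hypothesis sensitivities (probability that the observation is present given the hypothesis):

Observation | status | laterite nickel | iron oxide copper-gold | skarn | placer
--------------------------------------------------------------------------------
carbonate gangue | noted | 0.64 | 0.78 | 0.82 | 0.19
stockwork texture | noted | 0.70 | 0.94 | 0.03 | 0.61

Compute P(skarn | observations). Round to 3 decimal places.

For each hypothesis, the unnormalized posterior weight is prior × product of the observation likelihoods:
  laterite nickel: 0.444 × 0.64 × 0.70 = 0.19891
  iron oxide copper-gold: 0.125 × 0.78 × 0.94 = 0.09165
  skarn: 0.348 × 0.82 × 0.03 = 0.0085608
  placer: 0.083 × 0.19 × 0.61 = 0.0096197
The unnormalized weights sum to 0.30874.
P(skarn | evidence) = 0.0085608 / 0.30874 ≈ 0.028.

0.028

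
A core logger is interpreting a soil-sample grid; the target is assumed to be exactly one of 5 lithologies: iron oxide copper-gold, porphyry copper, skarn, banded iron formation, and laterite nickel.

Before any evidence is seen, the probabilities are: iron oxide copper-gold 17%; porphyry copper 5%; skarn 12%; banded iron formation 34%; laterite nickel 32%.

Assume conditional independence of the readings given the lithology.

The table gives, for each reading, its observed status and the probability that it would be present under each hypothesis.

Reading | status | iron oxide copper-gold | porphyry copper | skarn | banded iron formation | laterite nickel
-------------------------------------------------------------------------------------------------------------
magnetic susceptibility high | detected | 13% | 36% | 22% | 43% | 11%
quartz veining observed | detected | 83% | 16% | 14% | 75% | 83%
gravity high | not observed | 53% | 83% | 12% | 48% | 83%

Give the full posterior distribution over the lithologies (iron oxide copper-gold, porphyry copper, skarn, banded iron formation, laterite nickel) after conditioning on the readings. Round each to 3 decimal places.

0.116, 0.007, 0.044, 0.767, 0.067

By Bayes' rule with conditional independence, the unnormalized weight for each hypothesis is prior × ∏ likelihoods (using 1 − P(present | H) for each absent reading):
  iron oxide copper-gold: 0.17 × 0.13 × 0.83 × (1 − 0.53) = 0.0086212
  porphyry copper: 0.05 × 0.36 × 0.16 × (1 − 0.83) = 0.0004896
  skarn: 0.12 × 0.22 × 0.14 × (1 − 0.12) = 0.0032525
  banded iron formation: 0.34 × 0.43 × 0.75 × (1 − 0.48) = 0.057018
  laterite nickel: 0.32 × 0.11 × 0.83 × (1 − 0.83) = 0.0049667
The unnormalized weights sum to 0.074348.
P(iron oxide copper-gold | evidence) = 0.0086212 / 0.074348 ≈ 0.116
P(porphyry copper | evidence) = 0.0004896 / 0.074348 ≈ 0.007
P(skarn | evidence) = 0.0032525 / 0.074348 ≈ 0.044
P(banded iron formation | evidence) = 0.057018 / 0.074348 ≈ 0.767
P(laterite nickel | evidence) = 0.0049667 / 0.074348 ≈ 0.067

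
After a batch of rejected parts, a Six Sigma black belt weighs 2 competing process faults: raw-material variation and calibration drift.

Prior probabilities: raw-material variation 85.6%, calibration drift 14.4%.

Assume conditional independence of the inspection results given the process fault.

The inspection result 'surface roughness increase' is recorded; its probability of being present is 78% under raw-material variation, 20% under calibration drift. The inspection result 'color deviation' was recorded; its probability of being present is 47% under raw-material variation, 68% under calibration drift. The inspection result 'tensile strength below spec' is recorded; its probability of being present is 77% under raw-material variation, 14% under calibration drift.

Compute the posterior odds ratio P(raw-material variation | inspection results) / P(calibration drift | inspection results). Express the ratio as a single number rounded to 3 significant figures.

88.1

Posterior odds equal prior odds times the likelihood ratio; only the two competing hypotheses matter.
  raw-material variation: 0.856 × 0.78 × 0.47 × 0.77 = 0.24163
  calibration drift: 0.144 × 0.20 × 0.68 × 0.14 = 0.0027418
Posterior odds = 0.24163 / 0.0027418 ≈ 88.1.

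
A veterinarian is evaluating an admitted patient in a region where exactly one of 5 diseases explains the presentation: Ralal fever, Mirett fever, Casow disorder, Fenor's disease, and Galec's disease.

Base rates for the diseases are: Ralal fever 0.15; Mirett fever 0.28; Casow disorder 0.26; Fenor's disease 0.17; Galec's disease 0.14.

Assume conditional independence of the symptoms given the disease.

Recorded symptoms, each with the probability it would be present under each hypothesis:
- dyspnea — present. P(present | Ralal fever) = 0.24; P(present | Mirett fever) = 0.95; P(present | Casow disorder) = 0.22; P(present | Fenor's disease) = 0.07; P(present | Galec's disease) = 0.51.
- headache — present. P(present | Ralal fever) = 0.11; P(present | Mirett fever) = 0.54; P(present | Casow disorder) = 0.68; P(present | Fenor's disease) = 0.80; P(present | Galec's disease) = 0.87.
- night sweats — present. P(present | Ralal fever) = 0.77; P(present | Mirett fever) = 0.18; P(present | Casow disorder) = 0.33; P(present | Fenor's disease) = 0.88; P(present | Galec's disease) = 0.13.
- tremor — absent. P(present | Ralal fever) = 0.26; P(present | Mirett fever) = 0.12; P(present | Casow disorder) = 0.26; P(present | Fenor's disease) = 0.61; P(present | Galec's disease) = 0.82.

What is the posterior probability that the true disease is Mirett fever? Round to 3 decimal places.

0.580

By Bayes' rule with conditional independence, the unnormalized weight for each hypothesis is prior × ∏ likelihoods (using 1 − P(present | H) for each absent symptom):
  Ralal fever: 0.15 × 0.24 × 0.11 × 0.77 × (1 − 0.26) = 0.0022564
  Mirett fever: 0.28 × 0.95 × 0.54 × 0.18 × (1 − 0.12) = 0.022753
  Casow disorder: 0.26 × 0.22 × 0.68 × 0.33 × (1 − 0.26) = 0.0094984
  Fenor's disease: 0.17 × 0.07 × 0.80 × 0.88 × (1 − 0.61) = 0.0032673
  Galec's disease: 0.14 × 0.51 × 0.87 × 0.13 × (1 − 0.82) = 0.0014536
Normalizing constant Z = 0.0022564 + 0.022753 + 0.0094984 + 0.0032673 + 0.0014536 = 0.039228.
P(Mirett fever | evidence) = 0.022753 / 0.039228 ≈ 0.580.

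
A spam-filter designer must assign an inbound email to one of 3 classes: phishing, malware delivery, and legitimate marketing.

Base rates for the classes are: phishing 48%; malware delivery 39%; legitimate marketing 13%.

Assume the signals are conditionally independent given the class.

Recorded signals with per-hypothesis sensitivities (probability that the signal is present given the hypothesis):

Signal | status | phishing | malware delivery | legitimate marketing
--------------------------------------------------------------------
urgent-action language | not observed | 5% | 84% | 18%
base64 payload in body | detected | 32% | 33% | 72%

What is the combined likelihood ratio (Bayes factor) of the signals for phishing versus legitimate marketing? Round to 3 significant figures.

Joint likelihood of the signal pattern under each hypothesis (using 1 − P(present | H) for each absent signal):
  phishing: (1 − 0.05) × 0.32 = 0.304
  legitimate marketing: (1 − 0.18) × 0.72 = 0.5904
Bayes factor = 0.304 / 0.5904 ≈ 0.515

0.515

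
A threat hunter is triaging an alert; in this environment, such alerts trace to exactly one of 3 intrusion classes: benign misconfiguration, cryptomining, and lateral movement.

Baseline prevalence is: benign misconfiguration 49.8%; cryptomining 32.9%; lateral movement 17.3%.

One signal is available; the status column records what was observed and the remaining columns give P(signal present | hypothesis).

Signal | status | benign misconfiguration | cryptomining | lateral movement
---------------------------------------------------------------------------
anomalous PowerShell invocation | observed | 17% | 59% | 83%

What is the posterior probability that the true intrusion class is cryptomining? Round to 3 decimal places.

0.460

By Bayes' rule, the unnormalized weight for each hypothesis is prior × likelihood:
  benign misconfiguration: 0.498 × 0.17 = 0.08466
  cryptomining: 0.329 × 0.59 = 0.19411
  lateral movement: 0.173 × 0.83 = 0.14359
Normalizing constant Z = 0.08466 + 0.19411 + 0.14359 = 0.42236.
P(cryptomining | evidence) = 0.19411 / 0.42236 ≈ 0.460.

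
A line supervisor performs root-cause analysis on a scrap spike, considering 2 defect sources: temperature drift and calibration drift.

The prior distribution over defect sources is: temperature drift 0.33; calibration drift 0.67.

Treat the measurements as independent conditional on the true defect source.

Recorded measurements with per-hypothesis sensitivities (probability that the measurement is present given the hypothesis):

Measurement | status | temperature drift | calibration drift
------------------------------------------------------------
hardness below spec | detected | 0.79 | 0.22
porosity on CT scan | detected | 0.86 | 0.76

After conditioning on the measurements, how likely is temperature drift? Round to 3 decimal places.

For each hypothesis, the unnormalized posterior weight is prior × product of the measurement likelihoods:
  temperature drift: 0.33 × 0.79 × 0.86 = 0.2242
  calibration drift: 0.67 × 0.22 × 0.76 = 0.11202
Marginal likelihood of the evidence = 0.33623.
P(temperature drift | evidence) = 0.2242 / 0.33623 ≈ 0.667.

0.667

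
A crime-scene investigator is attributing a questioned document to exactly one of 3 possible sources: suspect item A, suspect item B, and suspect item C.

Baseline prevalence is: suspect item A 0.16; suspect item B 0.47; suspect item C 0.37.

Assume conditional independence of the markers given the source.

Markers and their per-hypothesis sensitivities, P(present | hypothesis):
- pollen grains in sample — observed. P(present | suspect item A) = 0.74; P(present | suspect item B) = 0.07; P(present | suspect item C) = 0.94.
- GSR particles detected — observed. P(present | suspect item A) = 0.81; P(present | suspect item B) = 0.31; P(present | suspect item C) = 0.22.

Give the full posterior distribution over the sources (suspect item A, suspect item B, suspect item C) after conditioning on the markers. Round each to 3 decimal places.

0.525, 0.056, 0.419

By Bayes' rule with conditional independence, the unnormalized weight for each hypothesis is prior × ∏ likelihoods:
  suspect item A: 0.16 × 0.74 × 0.81 = 0.095904
  suspect item B: 0.47 × 0.07 × 0.31 = 0.010199
  suspect item C: 0.37 × 0.94 × 0.22 = 0.076516
Marginal likelihood of the evidence = 0.18262.
P(suspect item A | evidence) = 0.095904 / 0.18262 ≈ 0.525
P(suspect item B | evidence) = 0.010199 / 0.18262 ≈ 0.056
P(suspect item C | evidence) = 0.076516 / 0.18262 ≈ 0.419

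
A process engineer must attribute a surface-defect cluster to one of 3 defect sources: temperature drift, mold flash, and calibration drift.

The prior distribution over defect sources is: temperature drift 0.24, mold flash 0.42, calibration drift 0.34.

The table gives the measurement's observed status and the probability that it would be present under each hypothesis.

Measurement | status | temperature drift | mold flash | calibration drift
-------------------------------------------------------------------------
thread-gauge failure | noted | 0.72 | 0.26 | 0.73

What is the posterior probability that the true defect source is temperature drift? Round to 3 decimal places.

Multiply each prior by the likelihood of the measurement:
  temperature drift: 0.24 × 0.72 = 0.1728
  mold flash: 0.42 × 0.26 = 0.1092
  calibration drift: 0.34 × 0.73 = 0.2482
The unnormalized weights sum to 0.5302.
P(temperature drift | evidence) = 0.1728 / 0.5302 ≈ 0.326.

0.326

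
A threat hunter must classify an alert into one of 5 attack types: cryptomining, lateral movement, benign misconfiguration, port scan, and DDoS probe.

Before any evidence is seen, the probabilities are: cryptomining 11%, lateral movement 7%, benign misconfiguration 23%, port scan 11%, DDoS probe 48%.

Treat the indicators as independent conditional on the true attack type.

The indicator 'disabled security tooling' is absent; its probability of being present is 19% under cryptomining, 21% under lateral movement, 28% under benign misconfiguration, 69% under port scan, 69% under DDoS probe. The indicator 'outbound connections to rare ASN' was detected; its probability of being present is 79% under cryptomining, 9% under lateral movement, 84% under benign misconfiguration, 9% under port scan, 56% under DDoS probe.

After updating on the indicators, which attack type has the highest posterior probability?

benign misconfiguration

Multiply each prior by the joint likelihood of the indicator pattern (using 1 − P(present | H) for each absent indicator):
  cryptomining: 0.11 × (1 − 0.19) × 0.79 = 0.070389
  lateral movement: 0.07 × (1 − 0.21) × 0.09 = 0.004977
  benign misconfiguration: 0.23 × (1 − 0.28) × 0.84 = 0.1391
  port scan: 0.11 × (1 − 0.69) × 0.09 = 0.003069
  DDoS probe: 0.48 × (1 − 0.69) × 0.56 = 0.083328
Marginal likelihood of the evidence = 0.30087.
P(cryptomining | evidence) ≈ 0.070389 / 0.30087 ≈ 0.234
P(lateral movement | evidence) ≈ 0.004977 / 0.30087 ≈ 0.017
P(benign misconfiguration | evidence) ≈ 0.1391 / 0.30087 ≈ 0.462
P(port scan | evidence) ≈ 0.003069 / 0.30087 ≈ 0.010
P(DDoS probe | evidence) ≈ 0.083328 / 0.30087 ≈ 0.277
The largest is 0.462, so benign misconfiguration is most probable.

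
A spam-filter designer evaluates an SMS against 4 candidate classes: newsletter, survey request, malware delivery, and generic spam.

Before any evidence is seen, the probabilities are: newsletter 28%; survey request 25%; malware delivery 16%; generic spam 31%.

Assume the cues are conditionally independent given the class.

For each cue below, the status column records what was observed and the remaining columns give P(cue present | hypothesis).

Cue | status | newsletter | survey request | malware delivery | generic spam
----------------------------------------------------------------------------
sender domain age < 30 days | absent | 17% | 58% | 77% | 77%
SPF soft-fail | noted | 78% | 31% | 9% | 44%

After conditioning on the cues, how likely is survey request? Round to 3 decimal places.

For each hypothesis, the unnormalized posterior weight is prior × product of the cue likelihoods (using 1 − P(present | H) for each absent cue):
  newsletter: 0.28 × (1 − 0.17) × 0.78 = 0.18127
  survey request: 0.25 × (1 − 0.58) × 0.31 = 0.03255
  malware delivery: 0.16 × (1 − 0.77) × 0.09 = 0.003312
  generic spam: 0.31 × (1 − 0.77) × 0.44 = 0.031372
The unnormalized weights sum to 0.24851.
P(survey request | evidence) = 0.03255 / 0.24851 ≈ 0.131.

0.131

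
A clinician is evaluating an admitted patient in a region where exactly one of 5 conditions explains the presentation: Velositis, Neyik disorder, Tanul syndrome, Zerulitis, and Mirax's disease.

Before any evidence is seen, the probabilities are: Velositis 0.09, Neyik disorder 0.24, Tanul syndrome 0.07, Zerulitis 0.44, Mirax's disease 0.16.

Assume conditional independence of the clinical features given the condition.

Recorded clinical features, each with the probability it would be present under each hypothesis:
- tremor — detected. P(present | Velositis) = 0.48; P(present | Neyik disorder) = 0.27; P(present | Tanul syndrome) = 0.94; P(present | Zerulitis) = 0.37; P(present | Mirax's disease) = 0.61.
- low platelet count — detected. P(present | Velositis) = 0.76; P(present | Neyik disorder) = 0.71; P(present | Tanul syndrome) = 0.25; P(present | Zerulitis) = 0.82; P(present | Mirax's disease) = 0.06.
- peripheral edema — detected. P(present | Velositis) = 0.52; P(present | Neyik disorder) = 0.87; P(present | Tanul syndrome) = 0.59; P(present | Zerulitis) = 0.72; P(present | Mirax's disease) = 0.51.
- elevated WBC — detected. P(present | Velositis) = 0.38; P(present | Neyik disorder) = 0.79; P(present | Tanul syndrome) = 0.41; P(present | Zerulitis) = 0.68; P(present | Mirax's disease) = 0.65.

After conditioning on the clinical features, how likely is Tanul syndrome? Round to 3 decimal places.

0.036

Multiply each prior by the joint likelihood of the clinical feature pattern:
  Velositis: 0.09 × 0.48 × 0.76 × 0.52 × 0.38 = 0.0064876
  Neyik disorder: 0.24 × 0.27 × 0.71 × 0.87 × 0.79 = 0.031621
  Tanul syndrome: 0.07 × 0.94 × 0.25 × 0.59 × 0.41 = 0.0039793
  Zerulitis: 0.44 × 0.37 × 0.82 × 0.72 × 0.68 = 0.06536
  Mirax's disease: 0.16 × 0.61 × 0.06 × 0.51 × 0.65 = 0.0019413
The unnormalized weights sum to 0.10939.
P(Tanul syndrome | evidence) = 0.0039793 / 0.10939 ≈ 0.036.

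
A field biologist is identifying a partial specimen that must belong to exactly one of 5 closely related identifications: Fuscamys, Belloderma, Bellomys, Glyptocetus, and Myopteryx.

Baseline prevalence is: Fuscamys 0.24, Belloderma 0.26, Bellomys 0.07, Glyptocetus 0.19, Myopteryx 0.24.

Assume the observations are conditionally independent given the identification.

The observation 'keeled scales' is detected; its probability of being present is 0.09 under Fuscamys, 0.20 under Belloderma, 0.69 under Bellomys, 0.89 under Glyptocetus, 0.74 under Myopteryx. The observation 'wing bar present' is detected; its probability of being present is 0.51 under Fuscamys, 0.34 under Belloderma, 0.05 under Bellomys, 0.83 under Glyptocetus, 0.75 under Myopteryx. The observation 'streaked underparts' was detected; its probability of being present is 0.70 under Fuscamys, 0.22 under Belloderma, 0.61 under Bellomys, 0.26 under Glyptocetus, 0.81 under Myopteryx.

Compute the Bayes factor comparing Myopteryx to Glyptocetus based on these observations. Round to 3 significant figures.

Joint likelihood of the evidence pattern under each hypothesis:
  Myopteryx: 0.74 × 0.75 × 0.81 = 0.44955
  Glyptocetus: 0.89 × 0.83 × 0.26 = 0.19206
Bayes factor = 0.44955 / 0.19206 ≈ 2.34

2.34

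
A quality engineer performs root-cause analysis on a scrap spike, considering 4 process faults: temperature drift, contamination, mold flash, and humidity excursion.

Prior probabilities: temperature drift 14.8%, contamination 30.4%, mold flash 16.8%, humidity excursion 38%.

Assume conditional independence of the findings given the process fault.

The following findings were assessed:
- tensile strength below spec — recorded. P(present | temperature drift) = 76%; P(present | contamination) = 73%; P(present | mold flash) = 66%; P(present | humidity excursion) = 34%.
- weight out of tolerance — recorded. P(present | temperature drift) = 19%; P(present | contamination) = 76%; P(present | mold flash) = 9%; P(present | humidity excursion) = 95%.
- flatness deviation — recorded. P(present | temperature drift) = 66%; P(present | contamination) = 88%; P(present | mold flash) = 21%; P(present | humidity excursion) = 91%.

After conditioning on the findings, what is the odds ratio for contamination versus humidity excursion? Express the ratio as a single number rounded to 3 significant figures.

1.33

The normalizing constant cancels in an odds ratio, so compute prior × likelihood for the two hypotheses only:
  contamination: 0.304 × 0.73 × 0.76 × 0.88 = 0.14842
  humidity excursion: 0.380 × 0.34 × 0.95 × 0.91 = 0.11169
Posterior odds = 0.14842 / 0.11169 ≈ 1.33.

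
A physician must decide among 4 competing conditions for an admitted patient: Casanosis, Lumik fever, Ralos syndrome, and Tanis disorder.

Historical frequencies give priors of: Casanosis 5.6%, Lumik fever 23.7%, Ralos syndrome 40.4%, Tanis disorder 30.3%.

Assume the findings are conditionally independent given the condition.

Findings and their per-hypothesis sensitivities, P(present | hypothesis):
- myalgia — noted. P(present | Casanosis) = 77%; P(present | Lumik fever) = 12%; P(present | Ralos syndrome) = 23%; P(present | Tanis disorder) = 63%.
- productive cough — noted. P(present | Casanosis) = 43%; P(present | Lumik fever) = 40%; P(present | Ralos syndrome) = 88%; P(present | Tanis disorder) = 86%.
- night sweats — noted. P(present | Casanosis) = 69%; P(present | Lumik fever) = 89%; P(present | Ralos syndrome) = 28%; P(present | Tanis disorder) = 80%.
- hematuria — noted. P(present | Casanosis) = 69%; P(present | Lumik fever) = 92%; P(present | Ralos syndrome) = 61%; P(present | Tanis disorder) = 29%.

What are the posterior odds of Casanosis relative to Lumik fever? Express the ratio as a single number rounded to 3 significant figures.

0.948

Unnormalized posterior weight (prior times the finding likelihoods) for each of the two hypotheses:
  Casanosis: 0.056 × 0.77 × 0.43 × 0.69 × 0.69 = 0.0088277
  Lumik fever: 0.237 × 0.12 × 0.40 × 0.89 × 0.92 = 0.0093147
Odds(Casanosis : Lumik fever) = 0.0088277 / 0.0093147 ≈ 0.948.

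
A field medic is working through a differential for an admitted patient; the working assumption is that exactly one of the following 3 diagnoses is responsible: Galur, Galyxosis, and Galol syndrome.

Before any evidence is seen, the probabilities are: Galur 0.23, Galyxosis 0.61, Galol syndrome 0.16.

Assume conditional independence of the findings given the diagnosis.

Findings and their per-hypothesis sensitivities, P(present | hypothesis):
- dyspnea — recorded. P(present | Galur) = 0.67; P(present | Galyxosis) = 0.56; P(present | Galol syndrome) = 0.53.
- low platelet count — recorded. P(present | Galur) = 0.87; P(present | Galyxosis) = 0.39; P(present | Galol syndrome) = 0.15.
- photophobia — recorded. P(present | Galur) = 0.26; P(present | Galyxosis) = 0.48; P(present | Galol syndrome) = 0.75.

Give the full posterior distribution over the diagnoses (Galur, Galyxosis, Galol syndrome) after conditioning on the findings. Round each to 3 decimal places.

For each hypothesis, the unnormalized posterior weight is prior × product of the finding likelihoods:
  Galur: 0.23 × 0.67 × 0.87 × 0.26 = 0.034857
  Galyxosis: 0.61 × 0.56 × 0.39 × 0.48 = 0.063948
  Galol syndrome: 0.16 × 0.53 × 0.15 × 0.75 = 0.00954
The unnormalized weights sum to 0.10834.
P(Galur | evidence) = 0.034857 / 0.10834 ≈ 0.322
P(Galyxosis | evidence) = 0.063948 / 0.10834 ≈ 0.590
P(Galol syndrome | evidence) = 0.00954 / 0.10834 ≈ 0.088

0.322, 0.590, 0.088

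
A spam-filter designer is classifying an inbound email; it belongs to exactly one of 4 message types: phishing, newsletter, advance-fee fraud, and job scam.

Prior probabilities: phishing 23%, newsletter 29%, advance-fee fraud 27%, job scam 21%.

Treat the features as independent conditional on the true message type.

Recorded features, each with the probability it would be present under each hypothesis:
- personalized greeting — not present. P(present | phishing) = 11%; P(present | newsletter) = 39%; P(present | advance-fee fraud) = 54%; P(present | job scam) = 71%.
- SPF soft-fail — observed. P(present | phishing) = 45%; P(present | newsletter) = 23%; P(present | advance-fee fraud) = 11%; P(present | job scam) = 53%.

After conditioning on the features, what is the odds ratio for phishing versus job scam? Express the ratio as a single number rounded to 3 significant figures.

2.85

The normalizing constant cancels in an odds ratio, so compute prior × likelihood for the two hypotheses only (using 1 − P(present | H) for each absent feature):
  phishing: 0.23 × (1 − 0.11) × 0.45 = 0.092115
  job scam: 0.21 × (1 − 0.71) × 0.53 = 0.032277
Odds(phishing : job scam) = 0.092115 / 0.032277 ≈ 2.85.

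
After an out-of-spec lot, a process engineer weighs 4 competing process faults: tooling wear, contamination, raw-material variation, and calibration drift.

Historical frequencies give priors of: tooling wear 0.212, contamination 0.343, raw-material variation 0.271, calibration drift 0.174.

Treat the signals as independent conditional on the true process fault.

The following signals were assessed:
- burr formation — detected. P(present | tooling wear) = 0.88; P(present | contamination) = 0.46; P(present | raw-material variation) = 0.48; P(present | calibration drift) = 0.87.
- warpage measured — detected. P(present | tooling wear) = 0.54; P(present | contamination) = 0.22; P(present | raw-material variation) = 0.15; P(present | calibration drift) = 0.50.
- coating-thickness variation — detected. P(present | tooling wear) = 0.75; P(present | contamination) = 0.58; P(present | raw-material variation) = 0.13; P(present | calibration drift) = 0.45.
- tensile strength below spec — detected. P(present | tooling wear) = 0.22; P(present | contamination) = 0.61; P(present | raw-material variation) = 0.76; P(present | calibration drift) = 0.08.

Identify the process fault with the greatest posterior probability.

Multiply each prior by the joint likelihood of the signal pattern:
  tooling wear: 0.212 × 0.88 × 0.54 × 0.75 × 0.22 = 0.016622
  contamination: 0.343 × 0.46 × 0.22 × 0.58 × 0.61 = 0.012281
  raw-material variation: 0.271 × 0.48 × 0.15 × 0.13 × 0.76 = 0.0019278
  calibration drift: 0.174 × 0.87 × 0.50 × 0.45 × 0.08 = 0.0027248
Normalizing constant Z = 0.016622 + 0.012281 + 0.0019278 + 0.0027248 = 0.033556.
P(tooling wear | evidence) ≈ 0.016622 / 0.033556 ≈ 0.495
P(contamination | evidence) ≈ 0.012281 / 0.033556 ≈ 0.366
P(raw-material variation | evidence) ≈ 0.0019278 / 0.033556 ≈ 0.057
P(calibration drift | evidence) ≈ 0.0027248 / 0.033556 ≈ 0.081
The largest is 0.495, so tooling wear is most probable.

tooling wear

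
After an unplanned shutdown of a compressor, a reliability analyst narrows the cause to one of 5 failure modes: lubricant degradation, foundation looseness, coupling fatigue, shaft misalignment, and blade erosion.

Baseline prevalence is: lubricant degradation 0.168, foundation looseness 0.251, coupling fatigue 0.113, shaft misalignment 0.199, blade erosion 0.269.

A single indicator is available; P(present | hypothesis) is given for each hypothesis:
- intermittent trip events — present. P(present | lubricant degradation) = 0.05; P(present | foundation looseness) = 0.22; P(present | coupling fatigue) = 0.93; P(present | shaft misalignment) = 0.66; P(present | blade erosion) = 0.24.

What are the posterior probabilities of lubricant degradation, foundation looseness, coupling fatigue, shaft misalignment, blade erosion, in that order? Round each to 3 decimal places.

0.023, 0.151, 0.288, 0.360, 0.177

For each hypothesis, the unnormalized posterior weight is prior × likelihood:
  lubricant degradation: 0.168 × 0.05 = 0.0084
  foundation looseness: 0.251 × 0.22 = 0.05522
  coupling fatigue: 0.113 × 0.93 = 0.10509
  shaft misalignment: 0.199 × 0.66 = 0.13134
  blade erosion: 0.269 × 0.24 = 0.06456
Marginal likelihood of the evidence = 0.36461.
P(lubricant degradation | evidence) = 0.0084 / 0.36461 ≈ 0.023
P(foundation looseness | evidence) = 0.05522 / 0.36461 ≈ 0.151
P(coupling fatigue | evidence) = 0.10509 / 0.36461 ≈ 0.288
P(shaft misalignment | evidence) = 0.13134 / 0.36461 ≈ 0.360
P(blade erosion | evidence) = 0.06456 / 0.36461 ≈ 0.177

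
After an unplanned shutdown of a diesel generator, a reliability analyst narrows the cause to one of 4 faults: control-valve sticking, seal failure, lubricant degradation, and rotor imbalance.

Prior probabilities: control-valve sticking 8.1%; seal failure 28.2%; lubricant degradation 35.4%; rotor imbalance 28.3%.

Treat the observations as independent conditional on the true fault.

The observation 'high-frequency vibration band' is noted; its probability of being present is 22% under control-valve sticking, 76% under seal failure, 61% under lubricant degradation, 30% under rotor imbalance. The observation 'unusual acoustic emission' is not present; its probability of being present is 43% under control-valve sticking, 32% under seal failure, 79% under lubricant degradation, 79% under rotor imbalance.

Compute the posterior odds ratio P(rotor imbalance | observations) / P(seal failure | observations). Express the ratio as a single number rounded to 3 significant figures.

The normalizing constant cancels in an odds ratio, so compute prior × likelihood for the two hypotheses only (using 1 − P(present | H) for each absent observation):
  rotor imbalance: 0.283 × 0.30 × (1 − 0.79) = 0.017829
  seal failure: 0.282 × 0.76 × (1 − 0.32) = 0.14574
Posterior odds = 0.017829 / 0.14574 ≈ 0.122.

0.122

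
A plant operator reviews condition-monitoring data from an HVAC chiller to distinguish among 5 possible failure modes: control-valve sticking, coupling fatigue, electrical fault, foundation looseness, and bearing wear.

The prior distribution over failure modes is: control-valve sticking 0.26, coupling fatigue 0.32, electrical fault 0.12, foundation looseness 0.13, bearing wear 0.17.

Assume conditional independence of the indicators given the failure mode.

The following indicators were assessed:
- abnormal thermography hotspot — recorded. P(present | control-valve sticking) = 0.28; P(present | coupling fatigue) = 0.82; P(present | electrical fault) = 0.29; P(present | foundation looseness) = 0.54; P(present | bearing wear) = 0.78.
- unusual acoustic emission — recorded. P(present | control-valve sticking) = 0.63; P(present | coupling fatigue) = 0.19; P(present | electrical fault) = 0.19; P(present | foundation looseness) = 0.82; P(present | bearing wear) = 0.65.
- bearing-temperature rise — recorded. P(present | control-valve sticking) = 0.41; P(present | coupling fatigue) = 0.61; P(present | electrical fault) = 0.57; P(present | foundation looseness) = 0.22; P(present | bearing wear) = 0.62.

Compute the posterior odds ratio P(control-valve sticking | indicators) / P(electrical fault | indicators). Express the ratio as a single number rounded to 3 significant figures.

4.99

Posterior odds equal prior odds times the likelihood ratio; only the two competing hypotheses matter.
  control-valve sticking: 0.26 × 0.28 × 0.63 × 0.41 = 0.018804
  electrical fault: 0.12 × 0.29 × 0.19 × 0.57 = 0.0037688
Posterior odds = 0.018804 / 0.0037688 ≈ 4.99.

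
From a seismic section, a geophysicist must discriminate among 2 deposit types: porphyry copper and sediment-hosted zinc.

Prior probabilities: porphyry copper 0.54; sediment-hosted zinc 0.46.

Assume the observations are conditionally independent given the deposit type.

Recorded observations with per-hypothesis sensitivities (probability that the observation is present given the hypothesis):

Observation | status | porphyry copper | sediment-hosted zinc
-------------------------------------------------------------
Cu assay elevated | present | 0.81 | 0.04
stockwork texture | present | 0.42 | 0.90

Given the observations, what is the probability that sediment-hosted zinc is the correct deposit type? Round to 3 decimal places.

0.083

For each hypothesis, the unnormalized posterior weight is prior × product of the observation likelihoods:
  porphyry copper: 0.54 × 0.81 × 0.42 = 0.18371
  sediment-hosted zinc: 0.46 × 0.04 × 0.90 = 0.01656
The unnormalized weights sum to 0.20027.
P(sediment-hosted zinc | evidence) = 0.01656 / 0.20027 ≈ 0.083.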